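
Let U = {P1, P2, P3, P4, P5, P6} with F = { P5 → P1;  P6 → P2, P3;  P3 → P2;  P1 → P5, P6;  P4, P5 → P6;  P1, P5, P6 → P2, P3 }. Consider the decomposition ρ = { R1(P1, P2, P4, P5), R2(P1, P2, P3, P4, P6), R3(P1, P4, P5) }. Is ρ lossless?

Chase test. Columns are P1, P2, P3, P4, P5, P6; row i has aⱼ where attribute j ∈ Ri, else bᵢⱼ.
Initial tableau (one row per fragment):
  row 1: a1 a2 b13 a4 a5 b16
  row 2: a1 a2 a3 a4 b25 a6
  row 3: a1 b32 b33 a4 a5 b36
Rows 1 and 2 agree on P1; apply P1→P5, P6 and equate their P5, P6 entries.
Rows 1 and 3 agree on P1; apply P1→P5, P6 and equate their P5, P6 entries.
Rows 1 and 2 agree on P1, P5, P6; apply P1, P5, P6→P2, P3 and equate their P2, P3 entries.
Rows 1 and 3 agree on P1, P5, P6; apply P1, P5, P6→P2, P3 and equate their P2, P3 entries.
Row 1 is now all distinguished symbols — the join is lossless.

Yes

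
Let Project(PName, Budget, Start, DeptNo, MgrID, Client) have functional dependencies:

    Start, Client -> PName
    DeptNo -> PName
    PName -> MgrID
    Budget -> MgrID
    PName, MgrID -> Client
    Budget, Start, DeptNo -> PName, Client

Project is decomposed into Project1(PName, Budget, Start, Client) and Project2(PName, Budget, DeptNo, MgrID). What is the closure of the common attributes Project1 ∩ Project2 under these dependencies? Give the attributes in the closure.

PName, Budget, MgrID, Client

Project1 ∩ Project2 = {PName, Budget}.
PName → MgrID applies, adding MgrID
PName, MgrID → Client applies, adding Client
Closure: {PName, Budget, MgrID, Client}.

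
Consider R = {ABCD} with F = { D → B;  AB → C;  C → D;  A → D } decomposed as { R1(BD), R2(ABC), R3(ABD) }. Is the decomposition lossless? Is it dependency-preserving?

Lossless test (chase): Rows 2 and 3 agree on AB; apply AB→C and equate their C entries. Rows 2 and 3 agree on C; apply C→D and equate their D entries. Row 2 is now all distinguished symbols — the join is lossless.
Dependency preservation: the restricted closure of {C} across the fragments never reaches {D}, so C → D cannot be enforced without a join — not preserved.

lossless but not dependency-preserving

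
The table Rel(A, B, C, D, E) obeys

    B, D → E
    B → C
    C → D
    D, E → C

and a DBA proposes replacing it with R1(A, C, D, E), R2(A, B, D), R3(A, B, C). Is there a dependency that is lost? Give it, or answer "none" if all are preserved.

Check B, D → E: no single fragment contains all of {B, D, E}, and the restricted closure of {B, D} across the fragments never reaches {E}.
B → C is preserved.
C → D is preserved.
D, E → C is preserved.

B, D → E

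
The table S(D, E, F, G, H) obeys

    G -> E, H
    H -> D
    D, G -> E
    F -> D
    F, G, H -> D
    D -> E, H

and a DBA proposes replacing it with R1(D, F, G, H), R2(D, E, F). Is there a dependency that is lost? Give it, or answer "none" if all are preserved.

G → E, H: restricted closure across fragments reaches E, H.
H → D lies within R1.
D, G → E: restricted closure across fragments reaches E.
F → D lies within R1.
F, G, H → D lies within R1.
D → E, H: restricted closure across fragments reaches E, H.
Every dependency is enforceable on the fragments, so the decomposition is dependency-preserving.

none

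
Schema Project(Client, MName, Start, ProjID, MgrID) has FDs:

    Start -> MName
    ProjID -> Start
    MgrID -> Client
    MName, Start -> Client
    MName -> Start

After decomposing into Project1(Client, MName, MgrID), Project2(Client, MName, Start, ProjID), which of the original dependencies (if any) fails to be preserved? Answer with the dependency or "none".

Start → MName lies within Project2.
ProjID → Start lies within Project2.
MgrID → Client lies within Project1.
MName, Start → Client lies within Project2.
MName → Start lies within Project2.
Every dependency is enforceable on the fragments, so the decomposition is dependency-preserving.

none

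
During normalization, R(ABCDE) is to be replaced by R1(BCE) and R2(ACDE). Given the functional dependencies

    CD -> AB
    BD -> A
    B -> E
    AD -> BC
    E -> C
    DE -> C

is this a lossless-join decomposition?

No

Common attributes: R1 ∩ R2 = {CE}.
No dependency enlarges {CE}, so (CE)⁺ = {CE}.
The closure contains neither all of R1 = {BCE} nor all of R2 = {ACDE}, so the common attributes are not a superkey of either fragment. The join is lossy.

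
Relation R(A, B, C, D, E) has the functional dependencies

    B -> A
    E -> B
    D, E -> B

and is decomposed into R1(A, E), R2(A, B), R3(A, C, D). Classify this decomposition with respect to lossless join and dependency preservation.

lossy and not dependency-preserving

Lossless test (chase): applying each FD to every pair of rows produces no changes in the tableau, so no row becomes fully distinguished — the join is lossy.
Dependency preservation: the restricted closure of {E} across the fragments never reaches {B}, so E → B cannot be enforced without a join — not preserved.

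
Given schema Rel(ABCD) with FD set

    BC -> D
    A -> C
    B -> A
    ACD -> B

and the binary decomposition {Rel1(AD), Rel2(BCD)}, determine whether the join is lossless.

No

Common attributes: Rel1 ∩ Rel2 = {D}.
No dependency enlarges {D}, so (D)⁺ = {D}.
The closure contains neither all of Rel1 = {AD} nor all of Rel2 = {BCD}, so the common attributes are not a superkey of either fragment. The join is lossy.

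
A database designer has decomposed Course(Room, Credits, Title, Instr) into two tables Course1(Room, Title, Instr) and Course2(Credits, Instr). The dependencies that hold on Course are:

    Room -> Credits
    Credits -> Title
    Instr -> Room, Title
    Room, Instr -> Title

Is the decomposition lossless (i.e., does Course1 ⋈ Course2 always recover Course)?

Common attributes: Course1 ∩ Course2 = {Instr}.
Closure of {Instr}: Instr → Room, Title applies, adding Room, Title; Room → Credits applies, adding Credits. So (Instr)⁺ = {Room, Credits, Title, Instr}.
This closure contains every attribute of Course1, so Course1 ∩ Course2 → Course1. The join is lossless.

Yes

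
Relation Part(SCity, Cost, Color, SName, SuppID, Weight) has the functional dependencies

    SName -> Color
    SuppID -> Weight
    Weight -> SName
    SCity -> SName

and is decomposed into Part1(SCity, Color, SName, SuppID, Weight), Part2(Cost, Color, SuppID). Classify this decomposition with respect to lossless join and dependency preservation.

lossy but dependency-preserving

Lossless test: (Color, SuppID)⁺ = {Color, SName, SuppID, Weight}, which is a superkey of neither fragment — lossy.
Dependency preservation: every FD's attributes lie within a single fragment, so each can be enforced locally — preserved.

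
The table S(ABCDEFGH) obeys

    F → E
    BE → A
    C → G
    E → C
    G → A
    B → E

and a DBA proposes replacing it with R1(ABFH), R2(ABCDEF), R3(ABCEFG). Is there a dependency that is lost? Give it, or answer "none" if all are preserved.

F → E lies within R2.
BE → A lies within R2.
C → G lies within R3.
E → C lies within R2.
G → A lies within R3.
B → E lies within R2.
Every dependency is enforceable on the fragments, so the decomposition is dependency-preserving.

none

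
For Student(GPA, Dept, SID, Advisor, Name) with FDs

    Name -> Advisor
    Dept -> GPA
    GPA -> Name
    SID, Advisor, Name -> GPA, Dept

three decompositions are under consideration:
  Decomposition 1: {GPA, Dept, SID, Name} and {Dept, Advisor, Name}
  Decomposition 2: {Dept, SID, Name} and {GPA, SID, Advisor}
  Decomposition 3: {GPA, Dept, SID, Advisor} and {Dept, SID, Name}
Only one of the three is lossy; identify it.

Decomposition 2

Decomposition 1: common = {Dept, Name}, closure = {GPA, Dept, Advisor, Name} → lossless.
Decomposition 2: common = {SID}, closure = {SID} → lossy.
Decomposition 3: common = {Dept, SID}, closure = {GPA, Dept, SID, Advisor, Name} → lossless.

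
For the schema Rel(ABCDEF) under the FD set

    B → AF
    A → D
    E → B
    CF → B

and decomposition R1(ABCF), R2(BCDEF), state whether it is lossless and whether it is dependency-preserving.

Lossless test: (BCF)⁺ = {ABCDF}, which contains all of one fragment — lossless.
Dependency preservation: the restricted closure of {A} across the fragments never reaches {D}, so A → D cannot be enforced without a join — not preserved.

lossless but not dependency-preserving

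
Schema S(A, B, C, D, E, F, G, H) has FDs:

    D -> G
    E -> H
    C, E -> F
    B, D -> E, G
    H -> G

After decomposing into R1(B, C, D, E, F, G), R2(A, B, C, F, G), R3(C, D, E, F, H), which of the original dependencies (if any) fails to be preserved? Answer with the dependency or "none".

Check H → G: no single fragment contains all of {G, H}, and the restricted closure of {H} across the fragments never reaches {G}.
D → G is preserved.
E → H is preserved.
C, E → F is preserved.
B, D → E, G is preserved.

H -> G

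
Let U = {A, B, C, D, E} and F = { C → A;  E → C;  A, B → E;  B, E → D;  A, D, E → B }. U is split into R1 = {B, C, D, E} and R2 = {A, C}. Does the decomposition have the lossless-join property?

Common attributes: R1 ∩ R2 = {C}.
Closure of {C}: C → A applies, adding A. So (C)⁺ = {A, C}.
This closure contains every attribute of R2, so R1 ∩ R2 → R2. The join is lossless.

Yes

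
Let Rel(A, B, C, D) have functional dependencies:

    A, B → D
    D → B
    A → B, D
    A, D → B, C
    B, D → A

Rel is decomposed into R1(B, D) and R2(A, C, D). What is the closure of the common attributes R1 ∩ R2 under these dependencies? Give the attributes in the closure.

A, B, C, D

R1 ∩ R2 = {D}.
D → B applies, adding B
B, D → A applies, adding A
A, D → B, C applies, adding C
Closure: {A, B, C, D}.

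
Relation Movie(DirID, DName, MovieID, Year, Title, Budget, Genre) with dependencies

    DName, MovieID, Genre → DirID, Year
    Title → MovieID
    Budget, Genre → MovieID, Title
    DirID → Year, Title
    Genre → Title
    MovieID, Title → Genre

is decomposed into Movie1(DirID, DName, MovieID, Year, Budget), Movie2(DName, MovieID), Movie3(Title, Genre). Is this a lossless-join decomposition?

No

Chase test. Columns are DirID, DName, MovieID, Year, Title, Budget, Genre; row i has aⱼ where attribute j ∈ Moviei, else bᵢⱼ.
Initial tableau (one row per fragment):
  row 1: a1 a2 a3 a4 b15 a6 b17
  row 2: b21 a2 a3 b24 b25 b26 b27
  row 3: b31 b32 b33 b34 a5 b36 a7
No row becomes fully distinguished — the join is lossy.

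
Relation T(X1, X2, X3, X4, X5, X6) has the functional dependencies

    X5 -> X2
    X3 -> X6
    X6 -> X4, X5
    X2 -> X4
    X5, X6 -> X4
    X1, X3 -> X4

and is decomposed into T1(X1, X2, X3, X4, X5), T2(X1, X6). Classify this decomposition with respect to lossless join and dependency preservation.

Lossless test: (X1)⁺ = {X1}, which is a superkey of neither fragment — lossy.
Dependency preservation: the restricted closure of {X3} across the fragments never reaches {X6}, so X3 → X6 cannot be enforced without a join — not preserved.

lossy and not dependency-preserving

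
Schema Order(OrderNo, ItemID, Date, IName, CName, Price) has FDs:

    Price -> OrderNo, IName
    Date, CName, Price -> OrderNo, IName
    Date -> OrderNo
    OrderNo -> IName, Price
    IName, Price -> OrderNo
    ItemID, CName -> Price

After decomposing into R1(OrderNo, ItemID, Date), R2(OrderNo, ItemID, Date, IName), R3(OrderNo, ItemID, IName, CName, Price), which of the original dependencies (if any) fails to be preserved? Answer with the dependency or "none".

Price → OrderNo, IName lies within R3.
Date, CName, Price → OrderNo, IName: restricted closure across fragments reaches OrderNo, IName.
Date → OrderNo lies within R1.
OrderNo → IName, Price lies within R3.
IName, Price → OrderNo lies within R3.
ItemID, CName → Price lies within R3.
Every dependency is enforceable on the fragments, so the decomposition is dependency-preserving.

none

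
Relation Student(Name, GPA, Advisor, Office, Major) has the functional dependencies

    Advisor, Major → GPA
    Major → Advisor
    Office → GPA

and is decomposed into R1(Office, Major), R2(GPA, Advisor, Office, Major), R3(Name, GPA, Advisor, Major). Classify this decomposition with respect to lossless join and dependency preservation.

Lossless test (chase): Rows 1 and 2 agree on Major; apply Major→Advisor and equate their Advisor entries. Rows 1 and 2 agree on Office; apply Office→GPA and equate their GPA entries. No row becomes fully distinguished — the join is lossy.
Dependency preservation: every FD's attributes lie within a single fragment, so each can be enforced locally — preserved.

lossy but dependency-preserving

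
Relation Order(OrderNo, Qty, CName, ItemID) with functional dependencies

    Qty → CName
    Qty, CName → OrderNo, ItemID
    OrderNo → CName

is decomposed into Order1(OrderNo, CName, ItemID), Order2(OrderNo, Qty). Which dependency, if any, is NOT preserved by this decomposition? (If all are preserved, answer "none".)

Qty, CName → OrderNo, ItemID

Check Qty, CName → OrderNo, ItemID: no single fragment contains all of {OrderNo, Qty, CName, ItemID}, and the restricted closure of {Qty, CName} across the fragments never reaches {OrderNo, ItemID}.
Qty → CName is preserved.
OrderNo → CName is preserved.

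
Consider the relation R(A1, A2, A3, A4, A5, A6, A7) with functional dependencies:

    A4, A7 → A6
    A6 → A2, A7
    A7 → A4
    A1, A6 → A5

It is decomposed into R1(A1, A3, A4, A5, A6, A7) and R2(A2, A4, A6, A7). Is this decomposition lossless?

Yes

Common attributes: R1 ∩ R2 = {A4, A6, A7}.
Closure of {A4, A6, A7}: A6 → A2, A7 applies, adding A2. So (A4, A6, A7)⁺ = {A2, A4, A6, A7}.
This closure contains every attribute of R2, so R1 ∩ R2 → R2. The join is lossless.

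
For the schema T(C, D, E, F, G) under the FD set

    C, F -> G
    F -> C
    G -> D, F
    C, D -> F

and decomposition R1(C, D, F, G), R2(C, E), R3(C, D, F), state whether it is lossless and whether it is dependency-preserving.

lossy but dependency-preserving

Lossless test (chase): Rows 1 and 3 agree on C, F; apply C, F→G and equate their G entries. No row becomes fully distinguished — the join is lossy.
Dependency preservation: every FD's attributes lie within a single fragment, so each can be enforced locally — preserved.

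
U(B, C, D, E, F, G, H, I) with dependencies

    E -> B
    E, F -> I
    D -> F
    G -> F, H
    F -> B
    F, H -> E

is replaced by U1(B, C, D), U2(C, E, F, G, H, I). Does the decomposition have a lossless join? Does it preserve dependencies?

Lossless test: (C)⁺ = {C}, which is a superkey of neither fragment — lossy.
Dependency preservation: the restricted closure of {E} across the fragments never reaches {B}, so E → B cannot be enforced without a join — not preserved.

lossy and not dependency-preserving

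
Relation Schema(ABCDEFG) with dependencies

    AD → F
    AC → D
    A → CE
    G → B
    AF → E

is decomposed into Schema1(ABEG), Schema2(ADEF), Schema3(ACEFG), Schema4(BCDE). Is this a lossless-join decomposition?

Chase test. Columns are ABCDEFG; row i has aⱼ where attribute j ∈ Schemai, else bᵢⱼ.
Initial tableau (one row per fragment):
  row 1: a1 a2 b13 b14 a5 b16 a7
  row 2: a1 b22 b23 a4 a5 a6 b27
  row 3: a1 b32 a3 b34 a5 a6 a7
  row 4: b41 a2 a3 a4 a5 b46 b47
Rows 1 and 2 agree on A; apply A→CE and equate their CE entries.
Rows 1 and 3 agree on A; apply A→CE and equate their CE entries.
Rows 1 and 3 agree on G; apply G→B and equate their B entries.
Rows 1 and 2 agree on AC; apply AC→D and equate their D entries.
Rows 1 and 3 agree on AC; apply AC→D and equate their D entries.
Rows 1 and 2 agree on AD; apply AD→F and equate their F entries.
Row 1 is now all distinguished symbols — the join is lossless.

Yes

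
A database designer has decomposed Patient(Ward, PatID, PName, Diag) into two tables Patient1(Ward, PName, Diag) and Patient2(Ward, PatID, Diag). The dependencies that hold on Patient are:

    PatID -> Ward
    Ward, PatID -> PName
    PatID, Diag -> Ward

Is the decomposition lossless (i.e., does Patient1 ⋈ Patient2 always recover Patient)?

Common attributes: Patient1 ∩ Patient2 = {Ward, Diag}.
No dependency enlarges {Ward, Diag}, so (Ward, Diag)⁺ = {Ward, Diag}.
The closure contains neither all of Patient1 = {Ward, PName, Diag} nor all of Patient2 = {Ward, PatID, Diag}, so the common attributes are not a superkey of either fragment. The join is lossy.

No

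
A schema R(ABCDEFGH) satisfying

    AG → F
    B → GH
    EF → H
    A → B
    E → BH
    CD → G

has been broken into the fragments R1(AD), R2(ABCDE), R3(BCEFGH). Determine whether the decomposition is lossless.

Chase test. Columns are ABCDEFGH; row i has aⱼ where attribute j ∈ Ri, else bᵢⱼ.
Initial tableau (one row per fragment):
  row 1: a1 b12 b13 a4 b15 b16 b17 b18
  row 2: a1 a2 a3 a4 a5 b26 b27 b28
  row 3: b31 a2 a3 b34 a5 a6 a7 a8
Rows 2 and 3 agree on B; apply B→GH and equate their GH entries.
Rows 1 and 2 agree on A; apply A→B and equate their B entries.
Rows 1 and 2 agree on B; apply B→GH and equate their GH entries.
Rows 1 and 2 agree on AG; apply AG→F and equate their F entries.
No row becomes fully distinguished — the join is lossy.

No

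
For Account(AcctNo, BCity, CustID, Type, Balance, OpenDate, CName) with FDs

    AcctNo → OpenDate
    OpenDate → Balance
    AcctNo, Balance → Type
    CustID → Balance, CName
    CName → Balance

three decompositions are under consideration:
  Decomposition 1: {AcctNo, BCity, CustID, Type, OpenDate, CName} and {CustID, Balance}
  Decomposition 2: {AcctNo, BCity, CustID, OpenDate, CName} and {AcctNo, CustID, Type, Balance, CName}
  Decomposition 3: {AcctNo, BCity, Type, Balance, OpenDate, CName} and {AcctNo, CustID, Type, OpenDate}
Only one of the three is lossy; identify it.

Decomposition 3

Decomposition 1: common = {CustID}, closure = {CustID, Balance, CName} → lossless.
Decomposition 2: common = {AcctNo, CustID, CName}, closure = {AcctNo, CustID, Type, Balance, OpenDate, CName} → lossless.
Decomposition 3: common = {AcctNo, Type, OpenDate}, closure = {AcctNo, Type, Balance, OpenDate} → lossy.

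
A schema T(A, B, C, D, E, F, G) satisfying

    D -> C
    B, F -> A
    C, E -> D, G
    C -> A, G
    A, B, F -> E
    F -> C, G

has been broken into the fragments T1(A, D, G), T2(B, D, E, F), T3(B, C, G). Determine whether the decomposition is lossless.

No

Chase test. Columns are A, B, C, D, E, F, G; row i has aⱼ where attribute j ∈ Ti, else bᵢⱼ.
Initial tableau (one row per fragment):
  row 1: a1 b12 b13 a4 b15 b16 a7
  row 2: b21 a2 b23 a4 a5 a6 b27
  row 3: b31 a2 a3 b34 b35 b36 a7
Rows 1 and 2 agree on D; apply D→C and equate their C entries.
Rows 1 and 2 agree on C; apply C→A, G and equate their A, G entries.
No row becomes fully distinguished — the join is lossy.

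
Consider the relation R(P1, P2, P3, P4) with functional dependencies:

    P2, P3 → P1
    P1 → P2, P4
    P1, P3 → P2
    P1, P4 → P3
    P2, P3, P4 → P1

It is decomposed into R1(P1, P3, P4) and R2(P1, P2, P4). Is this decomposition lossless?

Yes

Common attributes: R1 ∩ R2 = {P1, P4}.
Closure of {P1, P4}: P1 → P2, P4 applies, adding P2; P1, P4 → P3 applies, adding P3. So (P1, P4)⁺ = {P1, P2, P3, P4}.
This closure contains every attribute of R1, so R1 ∩ R2 → R1. The join is lossless.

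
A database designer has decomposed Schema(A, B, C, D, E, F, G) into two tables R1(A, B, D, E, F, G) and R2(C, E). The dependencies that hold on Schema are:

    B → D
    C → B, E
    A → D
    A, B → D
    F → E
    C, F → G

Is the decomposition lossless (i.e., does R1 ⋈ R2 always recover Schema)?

Common attributes: R1 ∩ R2 = {E}.
No dependency enlarges {E}, so (E)⁺ = {E}.
The closure contains neither all of R1 = {A, B, D, E, F, G} nor all of R2 = {C, E}, so the common attributes are not a superkey of either fragment. The join is lossy.

No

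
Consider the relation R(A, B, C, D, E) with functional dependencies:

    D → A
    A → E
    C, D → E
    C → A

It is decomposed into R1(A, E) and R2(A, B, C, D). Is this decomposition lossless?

Common attributes: R1 ∩ R2 = {A}.
Closure of {A}: A → E applies, adding E. So (A)⁺ = {A, E}.
This closure contains every attribute of R1, so R1 ∩ R2 → R1. The join is lossless.

Yes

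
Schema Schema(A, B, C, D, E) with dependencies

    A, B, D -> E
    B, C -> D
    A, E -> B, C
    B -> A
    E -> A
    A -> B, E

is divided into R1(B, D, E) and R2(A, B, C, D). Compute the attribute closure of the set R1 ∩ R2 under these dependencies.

A, B, C, D, E

R1 ∩ R2 = {B, D}.
B → A applies, adding A
A → B, E applies, adding E
A, E → B, C applies, adding C
Closure: {A, B, C, D, E}.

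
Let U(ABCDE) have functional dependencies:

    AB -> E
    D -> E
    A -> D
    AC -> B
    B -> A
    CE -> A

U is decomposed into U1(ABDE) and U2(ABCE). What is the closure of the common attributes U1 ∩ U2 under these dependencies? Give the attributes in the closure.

ABDE

U1 ∩ U2 = {ABE}.
A → D applies, adding D
Closure: {ABDE}.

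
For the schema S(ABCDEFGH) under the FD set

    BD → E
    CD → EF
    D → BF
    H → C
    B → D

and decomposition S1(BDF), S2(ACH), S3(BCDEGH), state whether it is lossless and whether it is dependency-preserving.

Lossless test (chase): Rows 1 and 3 agree on BD; apply BD→E and equate their E entries. Rows 1 and 3 agree on D; apply D→BF and equate their BF entries. No row becomes fully distinguished — the join is lossy.
Dependency preservation: CD → EF is not contained in any single fragment, but the restricted closure of its left-hand side across the fragments still reaches the right-hand side; the remaining FDs each lie inside some fragment. All dependencies are preserved.

lossy but dependency-preserving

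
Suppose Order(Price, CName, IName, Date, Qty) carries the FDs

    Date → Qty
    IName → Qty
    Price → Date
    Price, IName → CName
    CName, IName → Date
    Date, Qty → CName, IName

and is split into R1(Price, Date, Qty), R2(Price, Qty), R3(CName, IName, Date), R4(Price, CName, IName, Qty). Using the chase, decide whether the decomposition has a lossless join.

Chase test. Columns are Price, CName, IName, Date, Qty; row i has aⱼ where attribute j ∈ Ri, else bᵢⱼ.
Initial tableau (one row per fragment):
  row 1: a1 b12 b13 a4 a5
  row 2: a1 b22 b23 b24 a5
  row 3: b31 a2 a3 a4 b35
  row 4: a1 a2 a3 b44 a5
Rows 1 and 3 agree on Date; apply Date→Qty and equate their Qty entries.
Rows 1 and 2 agree on Price; apply Price→Date and equate their Date entries.
Rows 1 and 4 agree on Price; apply Price→Date and equate their Date entries.
Rows 1 and 2 agree on Date, Qty; apply Date, Qty→CName, IName and equate their CName, IName entries.
Rows 1 and 3 agree on Date, Qty; apply Date, Qty→CName, IName and equate their CName, IName entries.
Row 1 is now all distinguished symbols — the join is lossless.

Yes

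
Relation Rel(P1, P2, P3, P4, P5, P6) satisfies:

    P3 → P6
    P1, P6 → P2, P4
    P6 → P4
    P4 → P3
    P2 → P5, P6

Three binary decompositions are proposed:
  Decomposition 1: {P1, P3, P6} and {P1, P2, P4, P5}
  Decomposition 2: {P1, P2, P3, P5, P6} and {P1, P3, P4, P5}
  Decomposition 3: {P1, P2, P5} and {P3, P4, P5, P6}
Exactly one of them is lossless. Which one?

Decomposition 2

Decomposition 1: common = {P1}, closure = {P1} → lossy.
Decomposition 2: common = {P1, P3, P5}, closure = {P1, P2, P3, P4, P5, P6} → lossless.
Decomposition 3: common = {P5}, closure = {P5} → lossy.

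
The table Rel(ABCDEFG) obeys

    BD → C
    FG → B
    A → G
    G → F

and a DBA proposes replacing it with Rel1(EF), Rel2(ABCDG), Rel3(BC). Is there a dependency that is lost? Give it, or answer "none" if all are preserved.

G → F

Check G → F: no single fragment contains all of {FG}, and the restricted closure of {G} across the fragments never reaches {F}.
BD → C is preserved.
FG → B is preserved.
A → G is preserved.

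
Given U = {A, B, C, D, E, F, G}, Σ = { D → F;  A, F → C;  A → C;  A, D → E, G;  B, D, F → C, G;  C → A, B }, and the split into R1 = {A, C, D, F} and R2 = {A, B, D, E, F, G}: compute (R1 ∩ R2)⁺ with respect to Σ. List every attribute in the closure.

A, B, C, D, E, F, G

R1 ∩ R2 = {A, D, F}.
A, F → C applies, adding C
A, D → E, G applies, adding E, G
C → A, B applies, adding B
Closure: {A, B, C, D, E, F, G}.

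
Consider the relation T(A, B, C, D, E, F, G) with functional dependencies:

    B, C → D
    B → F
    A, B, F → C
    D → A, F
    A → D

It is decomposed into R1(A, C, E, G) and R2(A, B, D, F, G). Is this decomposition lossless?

No

Common attributes: R1 ∩ R2 = {A, G}.
Closure of {A, G}: A → D applies, adding D; D → A, F applies, adding F. So (A, G)⁺ = {A, D, F, G}.
The closure contains neither all of R1 = {A, C, E, G} nor all of R2 = {A, B, D, F, G}, so the common attributes are not a superkey of either fragment. The join is lossy.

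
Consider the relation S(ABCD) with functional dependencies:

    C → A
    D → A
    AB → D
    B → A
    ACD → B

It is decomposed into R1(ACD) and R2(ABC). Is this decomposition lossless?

Common attributes: R1 ∩ R2 = {AC}.
No dependency enlarges {AC}, so (AC)⁺ = {AC}.
The closure contains neither all of R1 = {ACD} nor all of R2 = {ABC}, so the common attributes are not a superkey of either fragment. The join is lossy.

No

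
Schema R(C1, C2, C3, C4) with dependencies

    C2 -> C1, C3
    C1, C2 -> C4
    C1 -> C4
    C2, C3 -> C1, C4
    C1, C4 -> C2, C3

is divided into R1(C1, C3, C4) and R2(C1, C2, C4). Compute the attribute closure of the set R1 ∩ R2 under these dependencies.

C1, C2, C3, C4

R1 ∩ R2 = {C1, C4}.
C1, C4 → C2, C3 applies, adding C2, C3
Closure: {C1, C2, C3, C4}.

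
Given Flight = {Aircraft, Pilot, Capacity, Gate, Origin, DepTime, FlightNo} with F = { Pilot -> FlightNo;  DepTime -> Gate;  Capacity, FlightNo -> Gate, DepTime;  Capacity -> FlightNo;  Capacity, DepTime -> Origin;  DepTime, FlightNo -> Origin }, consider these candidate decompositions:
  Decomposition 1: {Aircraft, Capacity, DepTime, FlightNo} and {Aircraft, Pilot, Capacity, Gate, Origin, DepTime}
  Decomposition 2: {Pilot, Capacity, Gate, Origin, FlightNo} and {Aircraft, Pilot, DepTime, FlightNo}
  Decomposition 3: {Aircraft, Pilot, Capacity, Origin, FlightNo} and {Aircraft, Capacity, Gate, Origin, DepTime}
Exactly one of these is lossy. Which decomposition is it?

Decomposition 1: common = {Aircraft, Capacity, DepTime}, closure = {Aircraft, Capacity, Gate, Origin, DepTime, FlightNo} → lossless.
Decomposition 2: common = {Pilot, FlightNo}, closure = {Pilot, FlightNo} → lossy.
Decomposition 3: common = {Aircraft, Capacity, Origin}, closure = {Aircraft, Capacity, Gate, Origin, DepTime, FlightNo} → lossless.

Decomposition 2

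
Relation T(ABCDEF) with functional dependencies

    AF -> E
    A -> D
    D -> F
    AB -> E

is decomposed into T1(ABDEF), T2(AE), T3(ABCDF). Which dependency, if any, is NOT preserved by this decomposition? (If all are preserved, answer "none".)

AF → E lies within T1.
A → D lies within T1.
D → F lies within T1.
AB → E lies within T1.
Every dependency is enforceable on the fragments, so the decomposition is dependency-preserving.

none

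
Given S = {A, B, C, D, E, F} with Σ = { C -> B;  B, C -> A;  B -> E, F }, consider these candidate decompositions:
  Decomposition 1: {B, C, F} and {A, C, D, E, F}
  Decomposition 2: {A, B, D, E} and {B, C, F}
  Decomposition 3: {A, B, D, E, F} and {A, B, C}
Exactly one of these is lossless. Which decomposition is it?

Decomposition 1

Decomposition 1: common = {C, F}, closure = {A, B, C, E, F} → lossless.
Decomposition 2: common = {B}, closure = {B, E, F} → lossy.
Decomposition 3: common = {A, B}, closure = {A, B, E, F} → lossy.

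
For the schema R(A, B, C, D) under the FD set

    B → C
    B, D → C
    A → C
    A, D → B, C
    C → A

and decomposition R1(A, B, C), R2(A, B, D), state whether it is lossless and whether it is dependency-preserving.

lossless and dependency-preserving

Lossless test: (A, B)⁺ = {A, B, C}, which contains all of one fragment — lossless.
Dependency preservation: B, D → C; A, D → B, C are not contained in any single fragment, but the restricted closure of each left-hand side across the fragments still reaches the right-hand side; the remaining FDs each lie inside some fragment. All dependencies are preserved.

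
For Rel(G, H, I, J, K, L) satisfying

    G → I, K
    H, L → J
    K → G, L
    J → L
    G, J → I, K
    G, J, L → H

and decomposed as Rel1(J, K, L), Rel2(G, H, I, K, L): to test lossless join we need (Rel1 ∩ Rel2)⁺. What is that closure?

Rel1 ∩ Rel2 = {K, L}.
K → G, L applies, adding G
G → I, K applies, adding I
Closure: {G, I, K, L}.

G, I, K, L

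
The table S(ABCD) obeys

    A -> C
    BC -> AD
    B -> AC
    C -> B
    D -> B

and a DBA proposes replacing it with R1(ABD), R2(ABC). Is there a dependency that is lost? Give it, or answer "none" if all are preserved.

A → C lies within R2.
BC → AD: restricted closure across fragments reaches AD.
B → AC lies within R2.
C → B lies within R2.
D → B lies within R1.
Every dependency is enforceable on the fragments, so the decomposition is dependency-preserving.

none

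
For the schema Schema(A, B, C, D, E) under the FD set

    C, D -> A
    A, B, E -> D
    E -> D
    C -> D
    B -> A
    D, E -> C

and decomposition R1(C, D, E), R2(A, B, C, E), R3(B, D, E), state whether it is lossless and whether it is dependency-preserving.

lossless and dependency-preserving

Lossless test (chase): Rows 1 and 2 agree on E; apply E→D and equate their D entries. Rows 2 and 3 agree on B; apply B→A and equate their A entries. Rows 1 and 3 agree on D, E; apply D, E→C and equate their C entries. Rows 1 and 2 agree on C, D; apply C, D→A and equate their A entries. Row 2 is now all distinguished symbols — the join is lossless.
Dependency preservation: C, D → A; A, B, E → D are not contained in any single fragment, but the restricted closure of each left-hand side across the fragments still reaches the right-hand side; the remaining FDs each lie inside some fragment. All dependencies are preserved.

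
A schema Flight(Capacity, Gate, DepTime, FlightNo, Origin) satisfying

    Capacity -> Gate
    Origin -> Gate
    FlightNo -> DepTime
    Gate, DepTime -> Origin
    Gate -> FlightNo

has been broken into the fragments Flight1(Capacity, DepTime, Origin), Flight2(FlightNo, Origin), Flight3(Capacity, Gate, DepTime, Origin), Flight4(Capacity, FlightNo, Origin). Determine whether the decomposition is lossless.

Yes

Chase test. Columns are Capacity, Gate, DepTime, FlightNo, Origin; row i has aⱼ where attribute j ∈ Flighti, else bᵢⱼ.
Initial tableau (one row per fragment):
  row 1: a1 b12 a3 b14 a5
  row 2: b21 b22 b23 a4 a5
  row 3: a1 a2 a3 b34 a5
  row 4: a1 b42 b43 a4 a5
Rows 1 and 3 agree on Capacity; apply Capacity→Gate and equate their Gate entries.
Rows 1 and 4 agree on Capacity; apply Capacity→Gate and equate their Gate entries.
Rows 1 and 2 agree on Origin; apply Origin→Gate and equate their Gate entries.
Rows 2 and 4 agree on FlightNo; apply FlightNo→DepTime and equate their DepTime entries.
Rows 1 and 2 agree on Gate; apply Gate→FlightNo and equate their FlightNo entries.
Rows 1 and 3 agree on Gate; apply Gate→FlightNo and equate their FlightNo entries.
Rows 1 and 2 agree on FlightNo; apply FlightNo→DepTime and equate their DepTime entries.
Row 1 is now all distinguished symbols — the join is lossless.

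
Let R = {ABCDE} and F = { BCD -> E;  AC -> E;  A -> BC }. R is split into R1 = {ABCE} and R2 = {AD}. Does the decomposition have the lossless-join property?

Yes

Common attributes: R1 ∩ R2 = {A}.
Closure of {A}: A → BC applies, adding BC; AC → E applies, adding E. So (A)⁺ = {ABCE}.
This closure contains every attribute of R1, so R1 ∩ R2 → R1. The join is lossless.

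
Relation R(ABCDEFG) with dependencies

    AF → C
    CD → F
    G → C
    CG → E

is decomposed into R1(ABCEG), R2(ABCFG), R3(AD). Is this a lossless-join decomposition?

No

Chase test. Columns are ABCDEFG; row i has aⱼ where attribute j ∈ Ri, else bᵢⱼ.
Initial tableau (one row per fragment):
  row 1: a1 a2 a3 b14 a5 b16 a7
  row 2: a1 a2 a3 b24 b25 a6 a7
  row 3: a1 b32 b33 a4 b35 b36 b37
Rows 1 and 2 agree on CG; apply CG→E and equate their E entries.
No row becomes fully distinguished — the join is lossy.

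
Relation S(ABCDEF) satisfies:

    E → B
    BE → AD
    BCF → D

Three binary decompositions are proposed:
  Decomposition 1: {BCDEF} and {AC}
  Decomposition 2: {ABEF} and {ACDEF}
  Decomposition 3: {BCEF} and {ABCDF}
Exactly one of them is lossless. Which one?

Decomposition 2

Decomposition 1: common = {C}, closure = {C} → lossy.
Decomposition 2: common = {AEF}, closure = {ABDEF} → lossless.
Decomposition 3: common = {BCF}, closure = {BCDF} → lossy.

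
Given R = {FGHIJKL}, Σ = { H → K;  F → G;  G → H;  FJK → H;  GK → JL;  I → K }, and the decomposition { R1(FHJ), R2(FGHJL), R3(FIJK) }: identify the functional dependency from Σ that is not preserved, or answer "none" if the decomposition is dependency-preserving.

Check H → K: no single fragment contains all of {HK}, and the restricted closure of {H} across the fragments never reaches {K}.
F → G is preserved.
G → H is preserved.
FJK → H is preserved.
GK → JL is preserved.
I → K is preserved.

H → K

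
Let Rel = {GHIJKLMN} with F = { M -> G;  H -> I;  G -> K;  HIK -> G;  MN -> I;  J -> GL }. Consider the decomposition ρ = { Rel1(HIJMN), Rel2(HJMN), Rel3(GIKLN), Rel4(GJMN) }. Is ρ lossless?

No

Chase test. Columns are GHIJKLMN; row i has aⱼ where attribute j ∈ Reli, else bᵢⱼ.
Initial tableau (one row per fragment):
  row 1: b11 a2 a3 a4 b15 b16 a7 a8
  row 2: b21 a2 b23 a4 b25 b26 a7 a8
  row 3: a1 b32 a3 b34 a5 a6 b37 a8
  row 4: a1 b42 b43 a4 b45 b46 a7 a8
Rows 1 and 2 agree on M; apply M→G and equate their G entries.
Rows 1 and 4 agree on M; apply M→G and equate their G entries.
Rows 1 and 2 agree on H; apply H→I and equate their I entries.
Rows 1 and 2 agree on G; apply G→K and equate their K entries.
Rows 1 and 3 agree on G; apply G→K and equate their K entries.
Rows 1 and 4 agree on G; apply G→K and equate their K entries.
Rows 1 and 4 agree on MN; apply MN→I and equate their I entries.
Rows 1 and 2 agree on J; apply J→GL and equate their GL entries.
Rows 1 and 4 agree on J; apply J→GL and equate their GL entries.
No row becomes fully distinguished — the join is lossy.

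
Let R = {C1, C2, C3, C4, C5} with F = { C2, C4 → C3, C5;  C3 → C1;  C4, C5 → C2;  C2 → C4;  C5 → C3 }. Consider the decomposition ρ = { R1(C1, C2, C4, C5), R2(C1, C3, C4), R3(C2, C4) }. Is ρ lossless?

No

Chase test. Columns are C1, C2, C3, C4, C5; row i has aⱼ where attribute j ∈ Ri, else bᵢⱼ.
Initial tableau (one row per fragment):
  row 1: a1 a2 b13 a4 a5
  row 2: a1 b22 a3 a4 b25
  row 3: b31 a2 b33 a4 b35
Rows 1 and 3 agree on C2, C4; apply C2, C4→C3, C5 and equate their C3, C5 entries.
Rows 1 and 3 agree on C3; apply C3→C1 and equate their C1 entries.
No row becomes fully distinguished — the join is lossy.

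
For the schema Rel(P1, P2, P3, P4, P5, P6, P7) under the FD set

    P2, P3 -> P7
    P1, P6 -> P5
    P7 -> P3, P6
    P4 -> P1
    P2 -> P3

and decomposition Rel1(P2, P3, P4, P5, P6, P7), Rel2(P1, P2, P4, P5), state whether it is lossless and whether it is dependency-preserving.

Lossless test: (P2, P4, P5)⁺ = {P1, P2, P3, P4, P5, P6, P7}, which contains all of one fragment — lossless.
Dependency preservation: the restricted closure of {P1, P6} across the fragments never reaches {P5}, so P1, P6 → P5 cannot be enforced without a join — not preserved.

lossless but not dependency-preserving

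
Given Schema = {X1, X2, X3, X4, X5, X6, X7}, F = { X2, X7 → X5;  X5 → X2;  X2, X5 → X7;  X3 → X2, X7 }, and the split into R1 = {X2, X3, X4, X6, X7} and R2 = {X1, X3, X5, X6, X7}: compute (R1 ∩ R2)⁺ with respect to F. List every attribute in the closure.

R1 ∩ R2 = {X3, X6, X7}.
X3 → X2, X7 applies, adding X2
X2, X7 → X5 applies, adding X5
Closure: {X2, X3, X5, X6, X7}.

X2, X3, X5, X6, X7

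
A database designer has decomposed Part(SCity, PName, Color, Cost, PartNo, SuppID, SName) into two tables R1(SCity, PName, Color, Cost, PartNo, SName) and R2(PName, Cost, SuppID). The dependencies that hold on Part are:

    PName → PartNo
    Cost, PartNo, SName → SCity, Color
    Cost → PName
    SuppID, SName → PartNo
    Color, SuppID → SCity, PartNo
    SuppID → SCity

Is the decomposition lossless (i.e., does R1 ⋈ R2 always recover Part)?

Common attributes: R1 ∩ R2 = {PName, Cost}.
Closure of {PName, Cost}: PName → PartNo applies, adding PartNo. So (PName, Cost)⁺ = {PName, Cost, PartNo}.
The closure contains neither all of R1 = {SCity, PName, Color, Cost, PartNo, SName} nor all of R2 = {PName, Cost, SuppID}, so the common attributes are not a superkey of either fragment. The join is lossy.

No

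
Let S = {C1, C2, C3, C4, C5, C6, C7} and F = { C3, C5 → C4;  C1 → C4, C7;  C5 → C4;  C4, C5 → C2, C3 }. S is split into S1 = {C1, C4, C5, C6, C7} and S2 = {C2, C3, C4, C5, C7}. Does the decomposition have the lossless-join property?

Common attributes: S1 ∩ S2 = {C4, C5, C7}.
Closure of {C4, C5, C7}: C4, C5 → C2, C3 applies, adding C2, C3. So (C4, C5, C7)⁺ = {C2, C3, C4, C5, C7}.
This closure contains every attribute of S2, so S1 ∩ S2 → S2. The join is lossless.

Yes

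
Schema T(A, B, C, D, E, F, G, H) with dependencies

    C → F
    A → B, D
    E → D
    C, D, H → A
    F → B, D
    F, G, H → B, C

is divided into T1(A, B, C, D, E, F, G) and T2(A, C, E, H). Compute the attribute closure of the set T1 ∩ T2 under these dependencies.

A, B, C, D, E, F

T1 ∩ T2 = {A, C, E}.
C → F applies, adding F
A → B, D applies, adding B, D
Closure: {A, B, C, D, E, F}.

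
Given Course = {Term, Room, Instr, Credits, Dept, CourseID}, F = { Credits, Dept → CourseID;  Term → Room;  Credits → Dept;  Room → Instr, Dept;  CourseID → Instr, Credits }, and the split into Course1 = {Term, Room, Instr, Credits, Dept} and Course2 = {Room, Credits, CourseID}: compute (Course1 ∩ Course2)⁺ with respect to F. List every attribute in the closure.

Course1 ∩ Course2 = {Room, Credits}.
Credits → Dept applies, adding Dept
Room → Instr, Dept applies, adding Instr
Credits, Dept → CourseID applies, adding CourseID
Closure: {Room, Instr, Credits, Dept, CourseID}.

Room, Instr, Credits, Dept, CourseID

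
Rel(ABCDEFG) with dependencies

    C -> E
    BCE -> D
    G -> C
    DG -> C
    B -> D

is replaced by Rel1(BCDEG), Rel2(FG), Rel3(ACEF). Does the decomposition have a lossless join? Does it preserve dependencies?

lossy but dependency-preserving

Lossless test (chase): Rows 1 and 2 agree on G; apply G→C and equate their C entries. Rows 1 and 2 agree on C; apply C→E and equate their E entries. No row becomes fully distinguished — the join is lossy.
Dependency preservation: every FD's attributes lie within a single fragment, so each can be enforced locally — preserved.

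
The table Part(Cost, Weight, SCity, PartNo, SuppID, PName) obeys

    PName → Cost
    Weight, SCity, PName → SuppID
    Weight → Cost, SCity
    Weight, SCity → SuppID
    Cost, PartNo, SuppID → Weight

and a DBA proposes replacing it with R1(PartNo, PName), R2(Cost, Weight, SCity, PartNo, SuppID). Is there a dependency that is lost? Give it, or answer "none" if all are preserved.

Check PName → Cost: no single fragment contains all of {Cost, PName}, and the restricted closure of {PName} across the fragments never reaches {Cost}.
Weight, SCity, PName → SuppID is preserved.
Weight → Cost, SCity is preserved.
Weight, SCity → SuppID is preserved.
Cost, PartNo, SuppID → Weight is preserved.

PName → Cost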